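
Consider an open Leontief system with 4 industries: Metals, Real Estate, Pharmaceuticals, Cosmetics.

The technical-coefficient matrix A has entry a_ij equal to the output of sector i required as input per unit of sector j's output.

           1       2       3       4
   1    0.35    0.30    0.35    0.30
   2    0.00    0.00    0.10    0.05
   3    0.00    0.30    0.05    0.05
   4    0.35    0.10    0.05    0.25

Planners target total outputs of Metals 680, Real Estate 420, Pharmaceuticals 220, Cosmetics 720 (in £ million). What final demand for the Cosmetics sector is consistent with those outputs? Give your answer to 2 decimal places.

I − A =
  [   0.65    -0.30    -0.35    -0.30]
  [   0.00     1.00    -0.10    -0.05]
  [   0.00    -0.30     0.95    -0.05]
  [  -0.35    -0.10    -0.05     0.75]
d = (I − A) x:
  d_1 = (+0.65)·680 + (-0.30)·420 + (-0.35)·220 + (-0.30)·720 = 23.00
  d_2 = (+0.00)·680 + (+1.00)·420 + (-0.10)·220 + (-0.05)·720 = 362.00
  d_3 = (+0.00)·680 + (-0.30)·420 + (+0.95)·220 + (-0.05)·720 = 47.00
  d_4 = (-0.35)·680 + (-0.10)·420 + (-0.05)·220 + (+0.75)·720 = 249.00

d_4 = 249.00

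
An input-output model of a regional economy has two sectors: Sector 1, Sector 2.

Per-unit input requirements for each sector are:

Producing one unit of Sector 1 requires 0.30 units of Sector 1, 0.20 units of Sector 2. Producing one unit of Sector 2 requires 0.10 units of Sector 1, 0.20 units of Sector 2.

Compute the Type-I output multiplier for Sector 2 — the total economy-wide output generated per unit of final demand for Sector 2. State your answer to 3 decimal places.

m_2 = 1.481

I − A =
  [   0.70    -0.10]
  [  -0.20     0.80]
det(I−A) = (0.70)(0.80) − (-0.10)(-0.20) = 0.5400
adj(I−A) = [[0.80, 0.10], [0.20, 0.70]]
(I − A)⁻¹ = adj(I−A) / det(I−A) ≈
  [   1.4815     0.1852]
  [   0.3704     1.2963]
The output multiplier for sector j is the column-j sum of the Leontief inverse (I − A)⁻¹ = adj(I−A) / det(I−A).
Column 2 of adj(I−A): (0.10, 0.70); det(I−A) = 0.5400.
m_2 = (0.10 + 0.70) / 0.5400 = 0.80 / 0.5400 ≈ 1.481.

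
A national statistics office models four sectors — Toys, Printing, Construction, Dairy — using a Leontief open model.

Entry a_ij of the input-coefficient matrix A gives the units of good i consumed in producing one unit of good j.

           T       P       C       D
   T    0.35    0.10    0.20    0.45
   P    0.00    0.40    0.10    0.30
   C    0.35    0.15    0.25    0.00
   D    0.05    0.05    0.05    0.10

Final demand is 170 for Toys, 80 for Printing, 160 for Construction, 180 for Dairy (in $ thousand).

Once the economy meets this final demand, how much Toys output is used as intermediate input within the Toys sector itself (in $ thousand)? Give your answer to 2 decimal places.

z_TT = 251.44

I − A =
  [   0.65    -0.10    -0.20    -0.45]
  [   0.00     0.60    -0.10    -0.30]
  [  -0.35    -0.15     0.75     0.00]
  [  -0.05    -0.05    -0.05     0.90]
Compute the cofactors C_ij = (−1)^(i+j)·(3×3 minor ij) of I−A; the adjugate is their transpose:
adj(I−A) = Cᵀ =
  [ 0.37800   0.11475   0.13125   0.22725]
  [ 0.04800   0.35100   0.06900   0.14100]
  [ 0.18600   0.12375   0.32625   0.13425]
  [ 0.03400   0.03275   0.02925   0.23725]
det(I−A) = Σ_j (I−A)_1j·C_1j = (0.65)(0.37800) + (-0.10)(0.04800) + (-0.20)(0.18600) + (-0.45)(0.03400) = 0.1884
(I − A)⁻¹ = adj(I−A) / det(I−A) ≈
  [   2.0064     0.6091     0.6967     1.2062]
  [   0.2548     1.8631     0.3662     0.7484]
  [   0.9873     0.6568     1.7317     0.7126]
  [   0.1805     0.1738     0.1553     1.2593]
First solve x = (I − A)⁻¹ d = adj(I−A)·d / det(I−A); in particular x_T = (0.37800·170 + 0.11475·80 + 0.13125·160 + 0.22725·180) / 0.1884 = 135.345 / 0.1884 ≈ 718.3917.
Intermediate flow from T to T: z_TT = a_TT · x_T = 0.35 × 135.345 / 0.1884 = 47.37075 / 0.1884 ≈ 251.44.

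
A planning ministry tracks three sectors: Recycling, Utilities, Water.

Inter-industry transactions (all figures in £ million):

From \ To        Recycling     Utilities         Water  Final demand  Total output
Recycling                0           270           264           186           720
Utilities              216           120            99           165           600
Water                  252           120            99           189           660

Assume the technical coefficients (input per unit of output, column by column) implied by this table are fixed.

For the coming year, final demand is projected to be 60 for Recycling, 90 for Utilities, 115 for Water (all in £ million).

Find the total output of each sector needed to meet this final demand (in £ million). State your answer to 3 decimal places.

Technical coefficients a_ij = z_ij / X_j:
  a_RR = 0/720 = 0.00, a_UR = 216/720 = 0.30, a_WR = 252/720 = 0.35
  a_RU = 270/600 = 0.45, a_UU = 120/600 = 0.20, a_WU = 120/600 = 0.20
  a_RW = 264/660 = 0.40, a_UW = 99/660 = 0.15, a_WW = 99/660 = 0.15
I − A =
  [   1.00    -0.45    -0.40]
  [  -0.30     0.80    -0.15]
  [  -0.35    -0.20     0.85]
Cofactors of I−A, C_ij = (−1)^(i+j)·(minor ij) (rows/columns in the sector order above):
  C_11 = (0.80)(0.85) − (-0.15)(-0.20) = 0.6500
  C_12 = −[(-0.30)(0.85) − (-0.15)(-0.35)] = 0.3075
  C_13 = (-0.30)(-0.20) − (0.80)(-0.35) = 0.3400
  C_21 = −[(-0.45)(0.85) − (-0.40)(-0.20)] = 0.4625
  C_22 = (1.00)(0.85) − (-0.40)(-0.35) = 0.7100
  C_23 = −[(1.00)(-0.20) − (-0.45)(-0.35)] = 0.3575
  C_31 = (-0.45)(-0.15) − (-0.40)(0.80) = 0.3875
  C_32 = −[(1.00)(-0.15) − (-0.40)(-0.30)] = 0.2700
  C_33 = (1.00)(0.80) − (-0.45)(-0.30) = 0.6650
det(I−A) = Σ_j (I−A)_1j·C_1j = (1.00)(0.6500) + (-0.45)(0.3075) + (-0.40)(0.3400) = 0.375625
adj(I−A) = Cᵀ =
  [ 0.6500   0.4625   0.3875]
  [ 0.3075   0.7100   0.2700]
  [ 0.3400   0.3575   0.6650]
(I − A)⁻¹ = adj(I−A) / det(I−A) ≈
  [   1.7304     1.2313     1.0316]
  [   0.8186     1.8902     0.7188]
  [   0.9052     0.9517     1.7704]
x = (I − A)⁻¹ d = adj(I−A)·d / det(I−A), with det(I−A) = 0.375625:
  x_R = (0.6500·60 + 0.4625·90 + 0.3875·115) / 0.375625 = 125.1875 / 0.375625 ≈ 333.278
  x_U = (0.3075·60 + 0.7100·90 + 0.2700·115) / 0.375625 = 113.40 / 0.375625 ≈ 301.897
  x_W = (0.3400·60 + 0.3575·90 + 0.6650·115) / 0.375625 = 129.05 / 0.375625 ≈ 343.561

x_R = 333.278, x_U = 301.897, x_W = 343.561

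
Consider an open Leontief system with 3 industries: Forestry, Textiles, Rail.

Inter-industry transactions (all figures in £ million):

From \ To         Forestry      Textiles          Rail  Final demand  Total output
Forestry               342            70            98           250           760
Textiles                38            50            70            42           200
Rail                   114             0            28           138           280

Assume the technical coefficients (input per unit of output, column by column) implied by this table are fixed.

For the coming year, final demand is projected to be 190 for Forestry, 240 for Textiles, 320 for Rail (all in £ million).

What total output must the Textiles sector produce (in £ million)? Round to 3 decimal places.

Technical coefficients a_ij = z_ij / X_j:
  a_FF = 342/760 = 0.45, a_TF = 38/760 = 0.05, a_RF = 114/760 = 0.15
  a_FT = 70/200 = 0.35, a_TT = 50/200 = 0.25, a_RT = 0/200 = 0.00
  a_FR = 98/280 = 0.35, a_TR = 70/280 = 0.25, a_RR = 28/280 = 0.10
I − A =
  [   0.55    -0.35    -0.35]
  [  -0.05     0.75    -0.25]
  [  -0.15     0.00     0.90]
Cofactors of I−A, C_ij = (−1)^(i+j)·(minor ij) (rows/columns in the sector order above):
  C_11 = (0.75)(0.90) − (-0.25)(0.00) = 0.6750
  C_12 = −[(-0.05)(0.90) − (-0.25)(-0.15)] = 0.0825
  C_13 = (-0.05)(0.00) − (0.75)(-0.15) = 0.1125
  C_21 = −[(-0.35)(0.90) − (-0.35)(0.00)] = 0.3150
  C_22 = (0.55)(0.90) − (-0.35)(-0.15) = 0.4425
  C_23 = −[(0.55)(0.00) − (-0.35)(-0.15)] = 0.0525
  C_31 = (-0.35)(-0.25) − (-0.35)(0.75) = 0.3500
  C_32 = −[(0.55)(-0.25) − (-0.35)(-0.05)] = 0.1550
  C_33 = (0.55)(0.75) − (-0.35)(-0.05) = 0.3950
det(I−A) = Σ_j (I−A)_1j·C_1j = (0.55)(0.6750) + (-0.35)(0.0825) + (-0.35)(0.1125) = 0.3030
adj(I−A) = Cᵀ =
  [ 0.6750   0.3150   0.3500]
  [ 0.0825   0.4425   0.1550]
  [ 0.1125   0.0525   0.3950]
(I − A)⁻¹ = adj(I−A) / det(I−A) ≈
  [   2.2277     1.0396     1.1551]
  [   0.2723     1.4604     0.5116]
  [   0.3713     0.1733     1.3036]
x = (I − A)⁻¹ d = adj(I−A)·d / det(I−A), with det(I−A) = 0.3030:
  x_F = (0.6750·190 + 0.3150·240 + 0.3500·320) / 0.3030 = 315.85 / 0.3030 ≈ 1042.409
  x_T = (0.0825·190 + 0.4425·240 + 0.1550·320) / 0.3030 = 171.475 / 0.3030 ≈ 565.924
  x_R = (0.1125·190 + 0.0525·240 + 0.3950·320) / 0.3030 = 160.375 / 0.3030 ≈ 529.290

x_T = 565.924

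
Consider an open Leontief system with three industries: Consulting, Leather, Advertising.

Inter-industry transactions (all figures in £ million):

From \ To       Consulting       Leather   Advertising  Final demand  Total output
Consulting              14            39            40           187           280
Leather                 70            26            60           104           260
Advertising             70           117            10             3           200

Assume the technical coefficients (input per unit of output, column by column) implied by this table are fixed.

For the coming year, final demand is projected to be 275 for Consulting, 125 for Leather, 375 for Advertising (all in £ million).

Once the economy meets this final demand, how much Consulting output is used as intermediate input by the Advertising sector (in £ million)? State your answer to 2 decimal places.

Technical coefficients a_ij = z_ij / X_j:
  a_11 = 14/280 = 0.05, a_21 = 70/280 = 0.25, a_31 = 70/280 = 0.25
  a_12 = 39/260 = 0.15, a_22 = 26/260 = 0.10, a_32 = 117/260 = 0.45
  a_13 = 40/200 = 0.20, a_23 = 60/200 = 0.30, a_33 = 10/200 = 0.05
I − A =
  [   0.95    -0.15    -0.20]
  [  -0.25     0.90    -0.30]
  [  -0.25    -0.45     0.95]
Cofactors of I−A, C_ij = (−1)^(i+j)·(minor ij) (rows/columns in the sector order above):
  C_11 = (0.90)(0.95) − (-0.30)(-0.45) = 0.7200
  C_12 = −[(-0.25)(0.95) − (-0.30)(-0.25)] = 0.3125
  C_13 = (-0.25)(-0.45) − (0.90)(-0.25) = 0.3375
  C_21 = −[(-0.15)(0.95) − (-0.20)(-0.45)] = 0.2325
  C_22 = (0.95)(0.95) − (-0.20)(-0.25) = 0.8525
  C_23 = −[(0.95)(-0.45) − (-0.15)(-0.25)] = 0.4650
  C_31 = (-0.15)(-0.30) − (-0.20)(0.90) = 0.2250
  C_32 = −[(0.95)(-0.30) − (-0.20)(-0.25)] = 0.3350
  C_33 = (0.95)(0.90) − (-0.15)(-0.25) = 0.8175
det(I−A) = Σ_j (I−A)_1j·C_1j = (0.95)(0.7200) + (-0.15)(0.3125) + (-0.20)(0.3375) = 0.569625
adj(I−A) = Cᵀ =
  [ 0.7200   0.2325   0.2250]
  [ 0.3125   0.8525   0.3350]
  [ 0.3375   0.4650   0.8175]
(I − A)⁻¹ = adj(I−A) / det(I−A) ≈
  [   1.2640     0.4082     0.3950]
  [   0.5486     1.4966     0.5881]
  [   0.5925     0.8163     1.4352]
First solve x = (I − A)⁻¹ d = adj(I−A)·d / det(I−A); in particular x_3 = (0.3375·275 + 0.4650·125 + 0.8175·375) / 0.569625 = 457.50 / 0.569625 ≈ 803.1600.
Intermediate flow from 1 to 3: z_13 = a_13 · x_3 = 0.20 × 457.50 / 0.569625 = 91.50 / 0.569625 ≈ 160.63.

z_13 = 160.63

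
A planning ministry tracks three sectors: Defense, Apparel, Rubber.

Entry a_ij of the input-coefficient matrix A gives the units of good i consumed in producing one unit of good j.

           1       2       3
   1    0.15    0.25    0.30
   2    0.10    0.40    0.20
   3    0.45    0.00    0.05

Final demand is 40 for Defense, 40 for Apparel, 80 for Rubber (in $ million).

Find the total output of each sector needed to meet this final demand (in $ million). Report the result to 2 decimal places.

I − A =
  [   0.85    -0.25    -0.30]
  [  -0.10     0.60    -0.20]
  [  -0.45     0.00     0.95]
Cofactors of I−A, C_ij = (−1)^(i+j)·(minor ij) (rows/columns in the sector order above):
  C_11 = (0.60)(0.95) − (-0.20)(0.00) = 0.5700
  C_12 = −[(-0.10)(0.95) − (-0.20)(-0.45)] = 0.1850
  C_13 = (-0.10)(0.00) − (0.60)(-0.45) = 0.2700
  C_21 = −[(-0.25)(0.95) − (-0.30)(0.00)] = 0.2375
  C_22 = (0.85)(0.95) − (-0.30)(-0.45) = 0.6725
  C_23 = −[(0.85)(0.00) − (-0.25)(-0.45)] = 0.1125
  C_31 = (-0.25)(-0.20) − (-0.30)(0.60) = 0.2300
  C_32 = −[(0.85)(-0.20) − (-0.30)(-0.10)] = 0.2000
  C_33 = (0.85)(0.60) − (-0.25)(-0.10) = 0.4850
det(I−A) = Σ_j (I−A)_1j·C_1j = (0.85)(0.5700) + (-0.25)(0.1850) + (-0.30)(0.2700) = 0.35725
adj(I−A) = Cᵀ =
  [ 0.5700   0.2375   0.2300]
  [ 0.1850   0.6725   0.2000]
  [ 0.2700   0.1125   0.4850]
(I − A)⁻¹ = adj(I−A) / det(I−A) ≈
  [   1.5955     0.6648     0.6438]
  [   0.5178     1.8824     0.5598]
  [   0.7558     0.3149     1.3576]
x = (I − A)⁻¹ d = adj(I−A)·d / det(I−A), with det(I−A) = 0.35725:
  x_1 = (0.5700·40 + 0.2375·40 + 0.2300·80) / 0.35725 = 50.70 / 0.35725 ≈ 141.92
  x_2 = (0.1850·40 + 0.6725·40 + 0.2000·80) / 0.35725 = 50.30 / 0.35725 ≈ 140.80
  x_3 = (0.2700·40 + 0.1125·40 + 0.4850·80) / 0.35725 = 54.10 / 0.35725 ≈ 151.43

x_1 = 141.92, x_2 = 140.80, x_3 = 151.43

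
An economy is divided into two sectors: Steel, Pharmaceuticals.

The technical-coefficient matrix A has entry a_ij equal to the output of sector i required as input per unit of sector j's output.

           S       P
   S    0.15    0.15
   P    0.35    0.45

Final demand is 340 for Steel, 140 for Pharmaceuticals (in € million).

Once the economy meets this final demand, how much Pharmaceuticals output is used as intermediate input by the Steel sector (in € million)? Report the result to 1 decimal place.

I − A =
  [   0.85    -0.15]
  [  -0.35     0.55]
det(I−A) = (0.85)(0.55) − (-0.15)(-0.35) = 0.4150
adj(I−A) = [[0.55, 0.15], [0.35, 0.85]]
(I − A)⁻¹ = adj(I−A) / det(I−A) ≈
  [   1.3253     0.3614]
  [   0.8434     2.0482]
First solve x = (I − A)⁻¹ d = adj(I−A)·d / det(I−A); in particular x_S = (0.55·340 + 0.15·140) / 0.4150 = 208.00 / 0.4150 ≈ 501.205.
Intermediate flow from P to S: z_PS = a_PS · x_S = 0.35 × 208.00 / 0.4150 = 72.80 / 0.4150 ≈ 175.4.

z_PS = 175.4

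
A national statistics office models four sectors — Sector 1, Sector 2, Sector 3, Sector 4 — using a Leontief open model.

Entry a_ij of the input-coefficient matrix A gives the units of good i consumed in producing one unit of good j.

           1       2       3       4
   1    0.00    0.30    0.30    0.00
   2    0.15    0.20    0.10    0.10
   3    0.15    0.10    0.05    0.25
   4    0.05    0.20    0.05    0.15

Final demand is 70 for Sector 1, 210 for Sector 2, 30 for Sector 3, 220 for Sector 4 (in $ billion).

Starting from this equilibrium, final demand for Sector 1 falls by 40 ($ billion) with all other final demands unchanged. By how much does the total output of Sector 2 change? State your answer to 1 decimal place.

I − A =
  [   1.00    -0.30    -0.30     0.00]
  [  -0.15     0.80    -0.10    -0.10]
  [  -0.15    -0.10     0.95    -0.25]
  [  -0.05    -0.20    -0.05     0.85]
Compute the cofactors C_ij = (−1)^(i+j)·(3×3 minor ij) of I−A; the adjugate is their transpose:
adj(I−A) = Cᵀ =
  [ 0.60300   0.27900   0.22500   0.09900]
  [ 0.13875   0.75300   0.12975   0.12675]
  [ 0.12975   0.17700   0.62025   0.20325]
  [ 0.07575   0.20400   0.08025   0.66225]
det(I−A) = Σ_j (I−A)_1j·C_1j = (1.00)(0.60300) + (-0.30)(0.13875) + (-0.30)(0.12975) + (0.00)(0.07575) = 0.52245
(I − A)⁻¹ = adj(I−A) / det(I−A) ≈
  [   1.1542     0.5340     0.4307     0.1895]
  [   0.2656     1.4413     0.2483     0.2426]
  [   0.2483     0.3388     1.1872     0.3890]
  [   0.1450     0.3905     0.1536     1.2676]
Δx = (I − A)⁻¹ Δd with Δd having -40 in the Sector 1 component and 0 elsewhere.
So Δx_2 = L_21 · (-40), where L_21 = adj(I−A)_21 / det(I−A) = 0.13875 / 0.52245.
Δx_2 = 0.13875 × (-40) / 0.52245 = -5.55 / 0.52245 ≈ -10.6.

Δx_2 = -10.6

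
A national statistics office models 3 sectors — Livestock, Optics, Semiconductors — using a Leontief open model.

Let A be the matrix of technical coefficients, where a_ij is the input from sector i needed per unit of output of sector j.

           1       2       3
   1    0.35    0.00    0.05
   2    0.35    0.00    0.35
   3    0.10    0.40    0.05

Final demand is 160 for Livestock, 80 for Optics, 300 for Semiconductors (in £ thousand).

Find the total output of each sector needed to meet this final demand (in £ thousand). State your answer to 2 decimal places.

I − A =
  [   0.65     0.00    -0.05]
  [  -0.35     1.00    -0.35]
  [  -0.10    -0.40     0.95]
Cofactors of I−A, C_ij = (−1)^(i+j)·(minor ij) (rows/columns in the sector order above):
  C_11 = (1.00)(0.95) − (-0.35)(-0.40) = 0.8100
  C_12 = −[(-0.35)(0.95) − (-0.35)(-0.10)] = 0.3675
  C_13 = (-0.35)(-0.40) − (1.00)(-0.10) = 0.2400
  C_21 = −[(0.00)(0.95) − (-0.05)(-0.40)] = 0.0200
  C_22 = (0.65)(0.95) − (-0.05)(-0.10) = 0.6125
  C_23 = −[(0.65)(-0.40) − (0.00)(-0.10)] = 0.2600
  C_31 = (0.00)(-0.35) − (-0.05)(1.00) = 0.0500
  C_32 = −[(0.65)(-0.35) − (-0.05)(-0.35)] = 0.2450
  C_33 = (0.65)(1.00) − (0.00)(-0.35) = 0.6500
det(I−A) = Σ_j (I−A)_1j·C_1j = (0.65)(0.8100) + (0.00)(0.3675) + (-0.05)(0.2400) = 0.5145
adj(I−A) = Cᵀ =
  [ 0.8100   0.0200   0.0500]
  [ 0.3675   0.6125   0.2450]
  [ 0.2400   0.2600   0.6500]
(I − A)⁻¹ = adj(I−A) / det(I−A) ≈
  [   1.5743     0.0389     0.0972]
  [   0.7143     1.1905     0.4762]
  [   0.4665     0.5053     1.2634]
x = (I − A)⁻¹ d = adj(I−A)·d / det(I−A), with det(I−A) = 0.5145:
  x_1 = (0.8100·160 + 0.0200·80 + 0.0500·300) / 0.5145 = 146.20 / 0.5145 ≈ 284.16
  x_2 = (0.3675·160 + 0.6125·80 + 0.2450·300) / 0.5145 = 181.30 / 0.5145 ≈ 352.38
  x_3 = (0.2400·160 + 0.2600·80 + 0.6500·300) / 0.5145 = 254.20 / 0.5145 ≈ 494.07

x_1 = 284.16, x_2 = 352.38, x_3 = 494.07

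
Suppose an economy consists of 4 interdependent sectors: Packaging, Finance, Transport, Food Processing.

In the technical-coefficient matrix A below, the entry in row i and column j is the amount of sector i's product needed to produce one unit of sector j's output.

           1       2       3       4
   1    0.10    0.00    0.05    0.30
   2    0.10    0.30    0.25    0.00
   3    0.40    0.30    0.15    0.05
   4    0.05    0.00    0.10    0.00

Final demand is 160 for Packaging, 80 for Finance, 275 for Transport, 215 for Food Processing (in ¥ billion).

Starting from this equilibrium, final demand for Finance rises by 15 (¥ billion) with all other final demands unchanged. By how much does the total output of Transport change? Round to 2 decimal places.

I − A =
  [   0.90     0.00    -0.05    -0.30]
  [  -0.10     0.70    -0.25     0.00]
  [  -0.40    -0.30     0.85    -0.05]
  [  -0.05     0.00    -0.10     1.00]
Compute the cofactors C_ij = (−1)^(i+j)·(3×3 minor ij) of I−A; the adjugate is their transpose:
adj(I−A) = Cᵀ =
  [ 0.516500   0.024000   0.056000   0.157750]
  [ 0.185125   0.715625   0.229250   0.067000]
  [ 0.311750   0.265500   0.619500   0.124500]
  [ 0.057000   0.027750   0.064750   0.452500]
det(I−A) = Σ_j (I−A)_1j·C_1j = (0.90)(0.516500) + (0.00)(0.185125) + (-0.05)(0.311750) + (-0.30)(0.057000) = 0.4321625
(I − A)⁻¹ = adj(I−A) / det(I−A) ≈
  [   1.1952     0.0555     0.1296     0.3650]
  [   0.4284     1.6559     0.5305     0.1550]
  [   0.7214     0.6144     1.4335     0.2881]
  [   0.1319     0.0642     0.1498     1.0471]
Δx = (I − A)⁻¹ Δd with Δd having +15 in the Finance component and 0 elsewhere.
So Δx_3 = L_32 · (+15), where L_32 = adj(I−A)_32 / det(I−A) = 0.265500 / 0.4321625.
Δx_3 = 0.265500 × (+15) / 0.4321625 = 3.9825 / 0.4321625 ≈ 9.22.

Δx_3 = 9.22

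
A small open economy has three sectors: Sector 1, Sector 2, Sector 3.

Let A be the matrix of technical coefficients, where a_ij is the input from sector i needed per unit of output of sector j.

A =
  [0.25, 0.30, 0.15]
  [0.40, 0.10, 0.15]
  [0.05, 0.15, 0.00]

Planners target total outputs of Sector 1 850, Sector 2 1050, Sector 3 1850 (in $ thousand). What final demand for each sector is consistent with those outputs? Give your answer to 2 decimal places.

I − A =
  [   0.75    -0.30    -0.15]
  [  -0.40     0.90    -0.15]
  [  -0.05    -0.15     1.00]
d = (I − A) x:
  d_1 = (+0.75)·850 + (-0.30)·1050 + (-0.15)·1850 = 45.00
  d_2 = (-0.40)·850 + (+0.90)·1050 + (-0.15)·1850 = 327.50
  d_3 = (-0.05)·850 + (-0.15)·1050 + (+1.00)·1850 = 1650.00

d_1 = 45.00, d_2 = 327.50, d_3 = 1650.00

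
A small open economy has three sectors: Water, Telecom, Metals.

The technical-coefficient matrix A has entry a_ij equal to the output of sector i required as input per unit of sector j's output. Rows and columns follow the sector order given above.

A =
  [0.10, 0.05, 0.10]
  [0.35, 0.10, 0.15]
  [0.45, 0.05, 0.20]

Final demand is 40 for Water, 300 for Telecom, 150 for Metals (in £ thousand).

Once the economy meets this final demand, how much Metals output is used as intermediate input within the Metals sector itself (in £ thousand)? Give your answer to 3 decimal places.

z_MM = 53.651

I − A =
  [   0.90    -0.05    -0.10]
  [  -0.35     0.90    -0.15]
  [  -0.45    -0.05     0.80]
Cofactors of I−A, C_ij = (−1)^(i+j)·(minor ij) (rows/columns in the sector order above):
  C_11 = (0.90)(0.80) − (-0.15)(-0.05) = 0.7125
  C_12 = −[(-0.35)(0.80) − (-0.15)(-0.45)] = 0.3475
  C_13 = (-0.35)(-0.05) − (0.90)(-0.45) = 0.4225
  C_21 = −[(-0.05)(0.80) − (-0.10)(-0.05)] = 0.0450
  C_22 = (0.90)(0.80) − (-0.10)(-0.45) = 0.6750
  C_23 = −[(0.90)(-0.05) − (-0.05)(-0.45)] = 0.0675
  C_31 = (-0.05)(-0.15) − (-0.10)(0.90) = 0.0975
  C_32 = −[(0.90)(-0.15) − (-0.10)(-0.35)] = 0.1700
  C_33 = (0.90)(0.90) − (-0.05)(-0.35) = 0.7925
det(I−A) = Σ_j (I−A)_1j·C_1j = (0.90)(0.7125) + (-0.05)(0.3475) + (-0.10)(0.4225) = 0.581625
adj(I−A) = Cᵀ =
  [ 0.7125   0.0450   0.0975]
  [ 0.3475   0.6750   0.1700]
  [ 0.4225   0.0675   0.7925]
(I − A)⁻¹ = adj(I−A) / det(I−A) ≈
  [   1.2250     0.0774     0.1676]
  [   0.5975     1.1605     0.2923]
  [   0.7264     0.1161     1.3626]
First solve x = (I − A)⁻¹ d = adj(I−A)·d / det(I−A); in particular x_M = (0.4225·40 + 0.0675·300 + 0.7925·150) / 0.581625 = 156.025 / 0.581625 ≈ 268.25704.
Intermediate flow from M to M: z_MM = a_MM · x_M = 0.20 × 156.025 / 0.581625 = 31.205 / 0.581625 ≈ 53.651.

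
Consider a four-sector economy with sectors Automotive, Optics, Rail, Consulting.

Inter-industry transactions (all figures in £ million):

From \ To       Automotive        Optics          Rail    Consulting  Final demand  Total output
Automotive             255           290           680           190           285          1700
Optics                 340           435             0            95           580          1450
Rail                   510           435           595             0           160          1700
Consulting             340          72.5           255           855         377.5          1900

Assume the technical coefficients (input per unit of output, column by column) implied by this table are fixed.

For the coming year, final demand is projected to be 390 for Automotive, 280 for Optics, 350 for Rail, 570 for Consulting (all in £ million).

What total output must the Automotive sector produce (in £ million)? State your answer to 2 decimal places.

Technical coefficients a_ij = z_ij / X_j:
  a_11 = 255/1700 = 0.15, a_21 = 340/1700 = 0.20, a_31 = 510/1700 = 0.30, a_41 = 340/1700 = 0.20
  a_12 = 290/1450 = 0.20, a_22 = 435/1450 = 0.30, a_32 = 435/1450 = 0.30, a_42 = 72.5/1450 = 0.05
  a_13 = 680/1700 = 0.40, a_23 = 0/1700 = 0.00, a_33 = 595/1700 = 0.35, a_43 = 255/1700 = 0.15
  a_14 = 190/1900 = 0.10, a_24 = 95/1900 = 0.05, a_34 = 0/1900 = 0.00, a_44 = 855/1900 = 0.45
I − A =
  [   0.85    -0.20    -0.40    -0.10]
  [  -0.20     0.70     0.00    -0.05]
  [  -0.30    -0.30     0.65     0.00]
  [  -0.20    -0.05    -0.15     0.55]
Compute the cofactors C_ij = (−1)^(i+j)·(3×3 minor ij) of I−A; the adjugate is their transpose:
adj(I−A) = Cᵀ =
  [ 0.246375   0.145250   0.165000   0.058000]
  [ 0.080250   0.220375   0.057375   0.034625]
  [ 0.150750   0.168750   0.286125   0.042750]
  [ 0.138000   0.118875   0.143250   0.252750]
det(I−A) = Σ_j (I−A)_1j·C_1j = (0.85)(0.246375) + (-0.20)(0.080250) + (-0.40)(0.150750) + (-0.10)(0.138000) = 0.11926875
(I − A)⁻¹ = adj(I−A) / det(I−A) ≈
  [   2.0657     1.2178     1.3834     0.4863]
  [   0.6729     1.8477     0.4811     0.2903]
  [   1.2640     1.4149     2.3990     0.3584]
  [   1.1571     0.9967     1.2011     2.1192]
x = (I − A)⁻¹ d = adj(I−A)·d / det(I−A), with det(I−A) = 0.11926875:
  x_1 = (0.246375·390 + 0.145250·280 + 0.165000·350 + 0.058000·570) / 0.11926875 = 227.56625 / 0.11926875 ≈ 1908.01
  x_2 = (0.080250·390 + 0.220375·280 + 0.057375·350 + 0.034625·570) / 0.11926875 = 132.82 / 0.11926875 ≈ 1113.62
  x_3 = (0.150750·390 + 0.168750·280 + 0.286125·350 + 0.042750·570) / 0.11926875 = 230.55375 / 0.11926875 ≈ 1933.06
  x_4 = (0.138000·390 + 0.118875·280 + 0.143250·350 + 0.252750·570) / 0.11926875 = 281.31 / 0.11926875 ≈ 2358.62

x_1 = 1908.01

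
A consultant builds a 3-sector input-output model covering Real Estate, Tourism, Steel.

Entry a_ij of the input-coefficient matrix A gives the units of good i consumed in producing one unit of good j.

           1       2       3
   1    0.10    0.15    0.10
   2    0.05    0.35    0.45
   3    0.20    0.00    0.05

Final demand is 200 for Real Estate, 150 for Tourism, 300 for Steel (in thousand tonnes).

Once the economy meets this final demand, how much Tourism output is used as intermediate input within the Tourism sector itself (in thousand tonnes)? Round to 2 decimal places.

z_22 = 184.85

I − A =
  [   0.90    -0.15    -0.10]
  [  -0.05     0.65    -0.45]
  [  -0.20     0.00     0.95]
Cofactors of I−A, C_ij = (−1)^(i+j)·(minor ij) (rows/columns in the sector order above):
  C_11 = (0.65)(0.95) − (-0.45)(0.00) = 0.6175
  C_12 = −[(-0.05)(0.95) − (-0.45)(-0.20)] = 0.1375
  C_13 = (-0.05)(0.00) − (0.65)(-0.20) = 0.1300
  C_21 = −[(-0.15)(0.95) − (-0.10)(0.00)] = 0.1425
  C_22 = (0.90)(0.95) − (-0.10)(-0.20) = 0.8350
  C_23 = −[(0.90)(0.00) − (-0.15)(-0.20)] = 0.0300
  C_31 = (-0.15)(-0.45) − (-0.10)(0.65) = 0.1325
  C_32 = −[(0.90)(-0.45) − (-0.10)(-0.05)] = 0.4100
  C_33 = (0.90)(0.65) − (-0.15)(-0.05) = 0.5775
det(I−A) = Σ_j (I−A)_1j·C_1j = (0.90)(0.6175) + (-0.15)(0.1375) + (-0.10)(0.1300) = 0.522125
adj(I−A) = Cᵀ =
  [ 0.6175   0.1425   0.1325]
  [ 0.1375   0.8350   0.4100]
  [ 0.1300   0.0300   0.5775]
(I − A)⁻¹ = adj(I−A) / det(I−A) ≈
  [   1.1827     0.2729     0.2538]
  [   0.2633     1.5992     0.7853]
  [   0.2490     0.0575     1.1061]
First solve x = (I − A)⁻¹ d = adj(I−A)·d / det(I−A); in particular x_2 = (0.1375·200 + 0.8350·150 + 0.4100·300) / 0.522125 = 275.75 / 0.522125 ≈ 528.1302.
Intermediate flow from 2 to 2: z_22 = a_22 · x_2 = 0.35 × 275.75 / 0.522125 = 96.5125 / 0.522125 ≈ 184.85.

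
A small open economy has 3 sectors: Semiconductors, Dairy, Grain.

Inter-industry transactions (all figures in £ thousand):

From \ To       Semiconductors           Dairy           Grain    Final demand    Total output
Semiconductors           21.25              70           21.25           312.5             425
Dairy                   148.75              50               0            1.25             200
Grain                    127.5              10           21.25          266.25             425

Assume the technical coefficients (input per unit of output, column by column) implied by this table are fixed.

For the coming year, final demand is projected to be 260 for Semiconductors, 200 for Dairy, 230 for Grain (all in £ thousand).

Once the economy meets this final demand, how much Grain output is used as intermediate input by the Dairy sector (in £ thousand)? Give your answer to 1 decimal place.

Technical coefficients a_ij = z_ij / X_j:
  a_SS = 21.25/425 = 0.05, a_DS = 148.75/425 = 0.35, a_GS = 127.5/425 = 0.30
  a_SD = 70/200 = 0.35, a_DD = 50/200 = 0.25, a_GD = 10/200 = 0.05
  a_SG = 21.25/425 = 0.05, a_DG = 0/425 = 0.00, a_GG = 21.25/425 = 0.05
I − A =
  [   0.95    -0.35    -0.05]
  [  -0.35     0.75     0.00]
  [  -0.30    -0.05     0.95]
Cofactors of I−A, C_ij = (−1)^(i+j)·(minor ij) (rows/columns in the sector order above):
  C_11 = (0.75)(0.95) − (0.00)(-0.05) = 0.7125
  C_12 = −[(-0.35)(0.95) − (0.00)(-0.30)] = 0.3325
  C_13 = (-0.35)(-0.05) − (0.75)(-0.30) = 0.2425
  C_21 = −[(-0.35)(0.95) − (-0.05)(-0.05)] = 0.3350
  C_22 = (0.95)(0.95) − (-0.05)(-0.30) = 0.8875
  C_23 = −[(0.95)(-0.05) − (-0.35)(-0.30)] = 0.1525
  C_31 = (-0.35)(0.00) − (-0.05)(0.75) = 0.0375
  C_32 = −[(0.95)(0.00) − (-0.05)(-0.35)] = 0.0175
  C_33 = (0.95)(0.75) − (-0.35)(-0.35) = 0.5900
det(I−A) = Σ_j (I−A)_1j·C_1j = (0.95)(0.7125) + (-0.35)(0.3325) + (-0.05)(0.2425) = 0.548375
adj(I−A) = Cᵀ =
  [ 0.7125   0.3350   0.0375]
  [ 0.3325   0.8875   0.0175]
  [ 0.2425   0.1525   0.5900]
(I − A)⁻¹ = adj(I−A) / det(I−A) ≈
  [   1.2993     0.6109     0.0684]
  [   0.6063     1.6184     0.0319]
  [   0.4422     0.2781     1.0759]
First solve x = (I − A)⁻¹ d = adj(I−A)·d / det(I−A); in particular x_D = (0.3325·260 + 0.8875·200 + 0.0175·230) / 0.548375 = 267.975 / 0.548375 ≈ 488.671.
Intermediate flow from G to D: z_GD = a_GD · x_D = 0.05 × 267.975 / 0.548375 = 13.39875 / 0.548375 ≈ 24.4.

z_GD = 24.4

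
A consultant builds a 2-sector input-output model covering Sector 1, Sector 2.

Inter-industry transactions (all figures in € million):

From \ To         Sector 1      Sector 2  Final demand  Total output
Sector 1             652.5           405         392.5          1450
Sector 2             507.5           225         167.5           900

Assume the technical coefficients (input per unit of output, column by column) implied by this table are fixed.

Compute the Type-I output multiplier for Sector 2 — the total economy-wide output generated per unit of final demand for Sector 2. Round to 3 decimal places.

m_2 = 3.922

Technical coefficients a_ij = z_ij / X_j:
  a_11 = 652.5/1450 = 0.45, a_21 = 507.5/1450 = 0.35
  a_12 = 405/900 = 0.45, a_22 = 225/900 = 0.25
I − A =
  [   0.55    -0.45]
  [  -0.35     0.75]
det(I−A) = (0.55)(0.75) − (-0.45)(-0.35) = 0.2550
adj(I−A) = [[0.75, 0.45], [0.35, 0.55]]
(I − A)⁻¹ = adj(I−A) / det(I−A) ≈
  [   2.9412     1.7647]
  [   1.3725     2.1569]
The output multiplier for sector j is the column-j sum of the Leontief inverse (I − A)⁻¹ = adj(I−A) / det(I−A).
Column 2 of adj(I−A): (0.45, 0.55); det(I−A) = 0.2550.
m_2 = (0.45 + 0.55) / 0.2550 = 1.00 / 0.2550 ≈ 3.922.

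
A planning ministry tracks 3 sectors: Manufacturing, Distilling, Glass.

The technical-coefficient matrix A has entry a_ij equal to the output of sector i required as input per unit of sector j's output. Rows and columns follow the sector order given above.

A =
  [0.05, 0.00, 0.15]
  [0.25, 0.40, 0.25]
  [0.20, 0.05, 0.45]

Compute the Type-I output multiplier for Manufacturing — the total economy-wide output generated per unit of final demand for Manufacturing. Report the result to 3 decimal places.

I − A =
  [   0.95     0.00    -0.15]
  [  -0.25     0.60    -0.25]
  [  -0.20    -0.05     0.55]
Cofactors of I−A, C_ij = (−1)^(i+j)·(minor ij) (rows/columns in the sector order above):
  C_11 = (0.60)(0.55) − (-0.25)(-0.05) = 0.3175
  C_12 = −[(-0.25)(0.55) − (-0.25)(-0.20)] = 0.1875
  C_13 = (-0.25)(-0.05) − (0.60)(-0.20) = 0.1325
  C_21 = −[(0.00)(0.55) − (-0.15)(-0.05)] = 0.0075
  C_22 = (0.95)(0.55) − (-0.15)(-0.20) = 0.4925
  C_23 = −[(0.95)(-0.05) − (0.00)(-0.20)] = 0.0475
  C_31 = (0.00)(-0.25) − (-0.15)(0.60) = 0.0900
  C_32 = −[(0.95)(-0.25) − (-0.15)(-0.25)] = 0.2750
  C_33 = (0.95)(0.60) − (0.00)(-0.25) = 0.5700
det(I−A) = Σ_j (I−A)_1j·C_1j = (0.95)(0.3175) + (0.00)(0.1875) + (-0.15)(0.1325) = 0.28175
adj(I−A) = Cᵀ =
  [ 0.3175   0.0075   0.0900]
  [ 0.1875   0.4925   0.2750]
  [ 0.1325   0.0475   0.5700]
(I − A)⁻¹ = adj(I−A) / det(I−A) ≈
  [   1.1269     0.0266     0.3194]
  [   0.6655     1.7480     0.9760]
  [   0.4703     0.1686     2.0231]
The output multiplier for sector j is the column-j sum of the Leontief inverse (I − A)⁻¹ = adj(I−A) / det(I−A).
Column 1 of adj(I−A): (0.3175, 0.1875, 0.1325); det(I−A) = 0.28175.
m_1 = (0.3175 + 0.1875 + 0.1325) / 0.28175 = 0.6375 / 0.28175 ≈ 2.263.

m_1 = 2.263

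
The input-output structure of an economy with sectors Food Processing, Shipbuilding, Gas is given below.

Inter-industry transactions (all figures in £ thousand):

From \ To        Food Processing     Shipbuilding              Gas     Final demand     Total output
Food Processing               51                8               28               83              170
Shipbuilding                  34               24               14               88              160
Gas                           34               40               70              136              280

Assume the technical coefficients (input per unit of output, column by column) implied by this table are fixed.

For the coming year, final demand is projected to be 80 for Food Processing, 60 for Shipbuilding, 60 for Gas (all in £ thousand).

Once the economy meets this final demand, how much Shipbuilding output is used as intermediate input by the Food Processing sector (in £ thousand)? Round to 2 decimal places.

Technical coefficients a_ij = z_ij / X_j:
  a_11 = 51/170 = 0.30, a_21 = 34/170 = 0.20, a_31 = 34/170 = 0.20
  a_12 = 8/160 = 0.05, a_22 = 24/160 = 0.15, a_32 = 40/160 = 0.25
  a_13 = 28/280 = 0.10, a_23 = 14/280 = 0.05, a_33 = 70/280 = 0.25
I − A =
  [   0.70    -0.05    -0.10]
  [  -0.20     0.85    -0.05]
  [  -0.20    -0.25     0.75]
Cofactors of I−A, C_ij = (−1)^(i+j)·(minor ij) (rows/columns in the sector order above):
  C_11 = (0.85)(0.75) − (-0.05)(-0.25) = 0.6250
  C_12 = −[(-0.20)(0.75) − (-0.05)(-0.20)] = 0.1600
  C_13 = (-0.20)(-0.25) − (0.85)(-0.20) = 0.2200
  C_21 = −[(-0.05)(0.75) − (-0.10)(-0.25)] = 0.0625
  C_22 = (0.70)(0.75) − (-0.10)(-0.20) = 0.5050
  C_23 = −[(0.70)(-0.25) − (-0.05)(-0.20)] = 0.1850
  C_31 = (-0.05)(-0.05) − (-0.10)(0.85) = 0.0875
  C_32 = −[(0.70)(-0.05) − (-0.10)(-0.20)] = 0.0550
  C_33 = (0.70)(0.85) − (-0.05)(-0.20) = 0.5850
det(I−A) = Σ_j (I−A)_1j·C_1j = (0.70)(0.6250) + (-0.05)(0.1600) + (-0.10)(0.2200) = 0.4075
adj(I−A) = Cᵀ =
  [ 0.6250   0.0625   0.0875]
  [ 0.1600   0.5050   0.0550]
  [ 0.2200   0.1850   0.5850]
(I − A)⁻¹ = adj(I−A) / det(I−A) ≈
  [   1.5337     0.1534     0.2147]
  [   0.3926     1.2393     0.1350]
  [   0.5399     0.4540     1.4356]
First solve x = (I − A)⁻¹ d = adj(I−A)·d / det(I−A); in particular x_1 = (0.6250·80 + 0.0625·60 + 0.0875·60) / 0.4075 = 59.00 / 0.4075 ≈ 144.7853.
Intermediate flow from 2 to 1: z_21 = a_21 · x_1 = 0.20 × 59.00 / 0.4075 = 11.80 / 0.4075 ≈ 28.96.

z_21 = 28.96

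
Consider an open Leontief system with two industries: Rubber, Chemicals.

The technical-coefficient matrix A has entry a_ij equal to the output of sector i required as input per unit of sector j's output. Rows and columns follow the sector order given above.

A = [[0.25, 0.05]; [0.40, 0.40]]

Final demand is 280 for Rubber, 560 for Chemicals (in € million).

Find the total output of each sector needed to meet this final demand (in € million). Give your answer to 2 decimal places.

I − A =
  [   0.75    -0.05]
  [  -0.40     0.60]
det(I−A) = (0.75)(0.60) − (-0.05)(-0.40) = 0.4300
adj(I−A) = [[0.60, 0.05], [0.40, 0.75]]
(I − A)⁻¹ = adj(I−A) / det(I−A) ≈
  [   1.3953     0.1163]
  [   0.9302     1.7442]
x = (I − A)⁻¹ d = adj(I−A)·d / det(I−A), with det(I−A) = 0.4300:
  x_1 = (0.60·280 + 0.05·560) / 0.4300 = 196.00 / 0.4300 ≈ 455.81
  x_2 = (0.40·280 + 0.75·560) / 0.4300 = 532.00 / 0.4300 ≈ 1237.21

x_1 = 455.81, x_2 = 1237.21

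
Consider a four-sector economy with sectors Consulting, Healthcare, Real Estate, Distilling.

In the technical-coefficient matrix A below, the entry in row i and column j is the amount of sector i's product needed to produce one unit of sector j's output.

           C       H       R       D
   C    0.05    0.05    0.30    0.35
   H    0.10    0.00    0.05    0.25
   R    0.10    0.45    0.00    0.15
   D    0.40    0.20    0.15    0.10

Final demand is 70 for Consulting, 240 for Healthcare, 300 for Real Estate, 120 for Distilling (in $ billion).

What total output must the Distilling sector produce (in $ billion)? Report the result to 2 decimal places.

I − A =
  [   0.95    -0.05    -0.30    -0.35]
  [  -0.10     1.00    -0.05    -0.25]
  [  -0.10    -0.45     1.00    -0.15]
  [  -0.40    -0.20    -0.15     0.90]
Compute the cofactors C_ij = (−1)^(i+j)·(3×3 minor ij) of I−A; the adjugate is their transpose:
adj(I−A) = Cᵀ =
  [ 0.788875   0.268000   0.315125   0.433750]
  [ 0.199000   0.643375   0.133625   0.278375]
  [ 0.233500   0.364750   0.651000   0.300625]
  [ 0.433750   0.322875   0.278250   0.879875]
det(I−A) = Σ_j (I−A)_1j·C_1j = (0.95)(0.788875) + (-0.05)(0.199000) + (-0.30)(0.233500) + (-0.35)(0.433750) = 0.51761875
(I − A)⁻¹ = adj(I−A) / det(I−A) ≈
  [   1.5240     0.5178     0.6088     0.8380]
  [   0.3845     1.2430     0.2582     0.5378]
  [   0.4511     0.7047     1.2577     0.5808]
  [   0.8380     0.6238     0.5376     1.6999]
x = (I − A)⁻¹ d = adj(I−A)·d / det(I−A), with det(I−A) = 0.51761875:
  x_C = (0.788875·70 + 0.268000·240 + 0.315125·300 + 0.433750·120) / 0.51761875 = 266.12875 / 0.51761875 ≈ 514.14
  x_H = (0.199000·70 + 0.643375·240 + 0.133625·300 + 0.278375·120) / 0.51761875 = 241.8325 / 0.51761875 ≈ 467.20
  x_R = (0.233500·70 + 0.364750·240 + 0.651000·300 + 0.300625·120) / 0.51761875 = 335.26 / 0.51761875 ≈ 647.70
  x_D = (0.433750·70 + 0.322875·240 + 0.278250·300 + 0.879875·120) / 0.51761875 = 296.9125 / 0.51761875 ≈ 573.61

x_D = 573.61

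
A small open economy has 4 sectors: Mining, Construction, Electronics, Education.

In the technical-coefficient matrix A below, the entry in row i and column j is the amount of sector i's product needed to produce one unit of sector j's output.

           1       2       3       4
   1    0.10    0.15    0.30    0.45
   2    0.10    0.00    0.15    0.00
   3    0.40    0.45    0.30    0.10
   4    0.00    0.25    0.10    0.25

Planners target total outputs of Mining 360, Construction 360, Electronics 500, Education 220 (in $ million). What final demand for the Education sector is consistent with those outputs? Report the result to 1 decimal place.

d_4 = 25.0

I − A =
  [   0.90    -0.15    -0.30    -0.45]
  [  -0.10     1.00    -0.15     0.00]
  [  -0.40    -0.45     0.70    -0.10]
  [   0.00    -0.25    -0.10     0.75]
d = (I − A) x:
  d_1 = (+0.90)·360 + (-0.15)·360 + (-0.30)·500 + (-0.45)·220 = 21.0
  d_2 = (-0.10)·360 + (+1.00)·360 + (-0.15)·500 + (+0.00)·220 = 249.0
  d_3 = (-0.40)·360 + (-0.45)·360 + (+0.70)·500 + (-0.10)·220 = 22.0
  d_4 = (+0.00)·360 + (-0.25)·360 + (-0.10)·500 + (+0.75)·220 = 25.0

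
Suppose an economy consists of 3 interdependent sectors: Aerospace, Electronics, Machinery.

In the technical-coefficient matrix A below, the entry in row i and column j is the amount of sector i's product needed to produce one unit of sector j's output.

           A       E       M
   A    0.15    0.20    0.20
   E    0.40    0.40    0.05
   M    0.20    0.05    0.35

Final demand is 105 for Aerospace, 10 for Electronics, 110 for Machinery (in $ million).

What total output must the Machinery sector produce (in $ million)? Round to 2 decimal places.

I − A =
  [   0.85    -0.20    -0.20]
  [  -0.40     0.60    -0.05]
  [  -0.20    -0.05     0.65]
Cofactors of I−A, C_ij = (−1)^(i+j)·(minor ij) (rows/columns in the sector order above):
  C_11 = (0.60)(0.65) − (-0.05)(-0.05) = 0.3875
  C_12 = −[(-0.40)(0.65) − (-0.05)(-0.20)] = 0.2700
  C_13 = (-0.40)(-0.05) − (0.60)(-0.20) = 0.1400
  C_21 = −[(-0.20)(0.65) − (-0.20)(-0.05)] = 0.1400
  C_22 = (0.85)(0.65) − (-0.20)(-0.20) = 0.5125
  C_23 = −[(0.85)(-0.05) − (-0.20)(-0.20)] = 0.0825
  C_31 = (-0.20)(-0.05) − (-0.20)(0.60) = 0.1300
  C_32 = −[(0.85)(-0.05) − (-0.20)(-0.40)] = 0.1225
  C_33 = (0.85)(0.60) − (-0.20)(-0.40) = 0.4300
det(I−A) = Σ_j (I−A)_1j·C_1j = (0.85)(0.3875) + (-0.20)(0.2700) + (-0.20)(0.1400) = 0.247375
adj(I−A) = Cᵀ =
  [ 0.3875   0.1400   0.1300]
  [ 0.2700   0.5125   0.1225]
  [ 0.1400   0.0825   0.4300]
(I − A)⁻¹ = adj(I−A) / det(I−A) ≈
  [   1.5664     0.5659     0.5255]
  [   1.0915     2.0718     0.4952]
  [   0.5659     0.3335     1.7383]
x = (I − A)⁻¹ d = adj(I−A)·d / det(I−A), with det(I−A) = 0.247375:
  x_A = (0.3875·105 + 0.1400·10 + 0.1300·110) / 0.247375 = 56.3875 / 0.247375 ≈ 227.94
  x_E = (0.2700·105 + 0.5125·10 + 0.1225·110) / 0.247375 = 46.95 / 0.247375 ≈ 189.79
  x_M = (0.1400·105 + 0.0825·10 + 0.4300·110) / 0.247375 = 62.825 / 0.247375 ≈ 253.97

x_M = 253.97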